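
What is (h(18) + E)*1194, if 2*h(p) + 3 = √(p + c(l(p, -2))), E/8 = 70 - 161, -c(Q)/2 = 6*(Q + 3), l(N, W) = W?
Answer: -871023 + 597*√6 ≈ -8.6956e+5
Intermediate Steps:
c(Q) = -36 - 12*Q (c(Q) = -12*(Q + 3) = -12*(3 + Q) = -2*(18 + 6*Q) = -36 - 12*Q)
E = -728 (E = 8*(70 - 161) = 8*(-91) = -728)
h(p) = -3/2 + √(-12 + p)/2 (h(p) = -3/2 + √(p + (-36 - 12*(-2)))/2 = -3/2 + √(p + (-36 + 24))/2 = -3/2 + √(p - 12)/2 = -3/2 + √(-12 + p)/2)
(h(18) + E)*1194 = ((-3/2 + √(-12 + 18)/2) - 728)*1194 = ((-3/2 + √6/2) - 728)*1194 = (-1459/2 + √6/2)*1194 = -871023 + 597*√6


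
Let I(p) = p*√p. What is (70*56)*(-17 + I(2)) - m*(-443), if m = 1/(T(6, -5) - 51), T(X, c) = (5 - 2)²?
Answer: -2799323/42 + 7840*√2 ≈ -55563.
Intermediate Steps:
T(X, c) = 9 (T(X, c) = 3² = 9)
I(p) = p^(3/2)
m = -1/42 (m = 1/(9 - 51) = 1/(-42) = -1/42 ≈ -0.023810)
(70*56)*(-17 + I(2)) - m*(-443) = (70*56)*(-17 + 2^(3/2)) - (-1)*(-443)/42 = 3920*(-17 + 2*√2) - 1*443/42 = (-66640 + 7840*√2) - 443/42 = -2799323/42 + 7840*√2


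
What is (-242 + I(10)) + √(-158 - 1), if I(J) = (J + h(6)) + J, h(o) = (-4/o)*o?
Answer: -226 + I*√159 ≈ -226.0 + 12.61*I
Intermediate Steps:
h(o) = -4
I(J) = -4 + 2*J (I(J) = (J - 4) + J = (-4 + J) + J = -4 + 2*J)
(-242 + I(10)) + √(-158 - 1) = (-242 + (-4 + 2*10)) + √(-158 - 1) = (-242 + (-4 + 20)) + √(-159) = (-242 + 16) + I*√159 = -226 + I*√159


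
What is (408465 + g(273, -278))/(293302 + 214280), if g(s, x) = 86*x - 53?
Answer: 64084/84597 ≈ 0.75752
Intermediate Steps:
g(s, x) = -53 + 86*x
(408465 + g(273, -278))/(293302 + 214280) = (408465 + (-53 + 86*(-278)))/(293302 + 214280) = (408465 + (-53 - 23908))/507582 = (408465 - 23961)*(1/507582) = 384504*(1/507582) = 64084/84597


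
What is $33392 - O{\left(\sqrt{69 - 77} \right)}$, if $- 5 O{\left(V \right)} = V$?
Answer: $33392 + \frac{2 i \sqrt{2}}{5} \approx 33392.0 + 0.56569 i$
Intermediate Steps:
$O{\left(V \right)} = - \frac{V}{5}$
$33392 - O{\left(\sqrt{69 - 77} \right)} = 33392 - - \frac{\sqrt{69 - 77}}{5} = 33392 - - \frac{\sqrt{-8}}{5} = 33392 - - \frac{2 i \sqrt{2}}{5} = 33392 + \frac{2 i \sqrt{2}}{5}$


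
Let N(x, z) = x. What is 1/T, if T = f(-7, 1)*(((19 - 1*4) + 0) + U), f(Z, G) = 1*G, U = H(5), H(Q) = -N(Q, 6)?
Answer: 1/10 ≈ 0.10000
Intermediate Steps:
H(Q) = -Q
U = -5 (U = -1*5 = -5)
f(Z, G) = G
T = 10 (T = 1*(((19 - 1*4) + 0) - 5) = 1*(((19 - 4) + 0) - 5) = 1*((15 + 0) - 5) = 1*(15 - 5) = 1*10 = 10)
1/T = 1/10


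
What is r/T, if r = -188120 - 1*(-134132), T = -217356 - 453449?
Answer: 53988/670805 ≈ 0.080482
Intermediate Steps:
T = -670805
r = -53988 (r = -188120 + 134132 = -53988)
r/T = -53988/(-670805) = -53988*(-1/670805) = 53988/670805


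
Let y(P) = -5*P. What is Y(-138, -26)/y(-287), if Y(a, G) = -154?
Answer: -22/205 ≈ -0.10732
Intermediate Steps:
Y(-138, -26)/y(-287) = -154/((-5*(-287))) = -154/1435 = -154*1/1435 = -22/205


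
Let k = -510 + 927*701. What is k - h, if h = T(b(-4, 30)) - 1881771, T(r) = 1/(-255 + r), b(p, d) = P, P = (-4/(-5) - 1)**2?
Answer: 16133154937/6374 ≈ 2.5311e+6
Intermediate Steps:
P = 1/25 (P = (-4*(-1/5) - 1)**2 = (4/5 - 1)**2 = (-1/5)**2 = 1/25 ≈ 0.040000)
b(p, d) = 1/25
k = 649317 (k = -510 + 649827 = 649317)
h = -11994408379/6374 (h = 1/(-255 + 1/25) - 1881771 = 1/(-6374/25) - 1881771 = -25/6374 - 1881771 = -11994408379/6374 ≈ -1.8818e+6)
k - h = 649317 - 1*(-11994408379/6374) = 649317 + 11994408379/6374 = 16133154937/6374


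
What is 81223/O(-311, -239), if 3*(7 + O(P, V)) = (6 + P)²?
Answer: 243669/93004 ≈ 2.6200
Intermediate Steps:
O(P, V) = -7 + (6 + P)²/3
81223/O(-311, -239) = 81223/(-7 + (6 - 311)²/3) = 81223/(-7 + (⅓)*(-305)²) = 81223/(-7 + (⅓)*93025) = 81223/(-7 + 93025/3) = 81223/(93004/3) = 81223*(3/93004) = 243669/93004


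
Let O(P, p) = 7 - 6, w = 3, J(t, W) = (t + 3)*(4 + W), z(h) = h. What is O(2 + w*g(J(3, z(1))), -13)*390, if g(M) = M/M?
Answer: 390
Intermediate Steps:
J(t, W) = (3 + t)*(4 + W)
g(M) = 1
O(P, p) = 1
O(2 + w*g(J(3, z(1))), -13)*390 = 1*390 = 390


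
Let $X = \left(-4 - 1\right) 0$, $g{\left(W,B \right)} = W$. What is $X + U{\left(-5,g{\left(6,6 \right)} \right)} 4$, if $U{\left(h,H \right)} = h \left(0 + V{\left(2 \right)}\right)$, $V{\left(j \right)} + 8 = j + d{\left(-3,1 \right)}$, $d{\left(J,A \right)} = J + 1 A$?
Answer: $160$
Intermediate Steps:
$d{\left(J,A \right)} = A + J$ ($d{\left(J,A \right)} = J + A = A + J$)
$V{\left(j \right)} = -10 + j$ ($V{\left(j \right)} = -8 + \left(j + \left(1 - 3\right)\right) = -8 + \left(j - 2\right) = -8 + \left(-2 + j\right) = -10 + j$)
$X = 0$ ($X = \left(-5\right) 0 = 0$)
$U{\left(h,H \right)} = - 8 h$ ($U{\left(h,H \right)} = h \left(0 + \left(-10 + 2\right)\right) = h \left(0 - 8\right) = h \left(-8\right) = - 8 h$)
$X + U{\left(-5,g{\left(6,6 \right)} \right)} 4 = 0 + \left(-8\right) \left(-5\right) 4 = 0 + 40 \cdot 4 = 0 + 160 = 160$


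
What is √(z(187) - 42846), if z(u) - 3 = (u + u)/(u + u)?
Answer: I*√42842 ≈ 206.98*I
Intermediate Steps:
z(u) = 4 (z(u) = 3 + (u + u)/(u + u) = 3 + (2*u)/((2*u)) = 3 + (2*u)*(1/(2*u)) = 3 + 1 = 4)
√(z(187) - 42846) = √(4 - 42846) = √(-42842) = I*√42842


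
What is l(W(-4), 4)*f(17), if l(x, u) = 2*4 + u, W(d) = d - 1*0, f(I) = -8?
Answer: -96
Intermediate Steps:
W(d) = d (W(d) = d + 0 = d)
l(x, u) = 8 + u
l(W(-4), 4)*f(17) = (8 + 4)*(-8) = 12*(-8) = -96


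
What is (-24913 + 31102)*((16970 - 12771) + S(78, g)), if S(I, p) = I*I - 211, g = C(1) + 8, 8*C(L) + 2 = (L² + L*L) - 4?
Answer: 62335608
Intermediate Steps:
C(L) = -¾ + L²/4 (C(L) = -¼ + ((L² + L*L) - 4)/8 = -¼ + ((L² + L²) - 4)/8 = -¼ + (2*L² - 4)/8 = -¼ + (-4 + 2*L²)/8 = -¼ + (-½ + L²/4) = -¾ + L²/4)
g = 15/2 (g = (-¾ + (¼)*1²) + 8 = (-¾ + (¼)*1) + 8 = (-¾ + ¼) + 8 = -½ + 8 = 15/2 ≈ 7.5000)
S(I, p) = -211 + I² (S(I, p) = I² - 211 = -211 + I²)
(-24913 + 31102)*((16970 - 12771) + S(78, g)) = (-24913 + 31102)*((16970 - 12771) + (-211 + 78²)) = 6189*(4199 + (-211 + 6084)) = 6189*(4199 + 5873) = 6189*10072 = 62335608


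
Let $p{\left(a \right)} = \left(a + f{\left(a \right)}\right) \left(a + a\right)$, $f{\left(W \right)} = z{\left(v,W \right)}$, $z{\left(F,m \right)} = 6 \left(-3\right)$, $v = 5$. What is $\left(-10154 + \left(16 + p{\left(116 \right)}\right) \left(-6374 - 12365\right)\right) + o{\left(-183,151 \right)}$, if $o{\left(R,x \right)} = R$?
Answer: $-426360065$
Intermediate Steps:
$z{\left(F,m \right)} = -18$
$f{\left(W \right)} = -18$
$p{\left(a \right)} = 2 a \left(-18 + a\right)$ ($p{\left(a \right)} = \left(a - 18\right) \left(a + a\right) = \left(-18 + a\right) 2 a = 2 a \left(-18 + a\right)$)
$\left(-10154 + \left(16 + p{\left(116 \right)}\right) \left(-6374 - 12365\right)\right) + o{\left(-183,151 \right)} = \left(-10154 + \left(16 + 2 \cdot 116 \left(-18 + 116\right)\right) \left(-6374 - 12365\right)\right) - 183 = \left(-10154 + \left(16 + 2 \cdot 116 \cdot 98\right) \left(-18739\right)\right) - 183 = \left(-10154 + \left(16 + 22736\right) \left(-18739\right)\right) - 183 = \left(-10154 + 22752 \left(-18739\right)\right) - 183 = \left(-10154 - 426349728\right) - 183 = -426359882 - 183 = -426360065$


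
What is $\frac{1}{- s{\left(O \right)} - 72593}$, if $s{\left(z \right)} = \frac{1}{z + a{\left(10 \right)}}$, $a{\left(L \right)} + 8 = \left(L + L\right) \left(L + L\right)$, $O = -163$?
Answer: $- \frac{229}{16623798} \approx -1.3775 \cdot 10^{-5}$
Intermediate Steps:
$a{\left(L \right)} = -8 + 4 L^{2}$ ($a{\left(L \right)} = -8 + \left(L + L\right) \left(L + L\right) = -8 + 2 L 2 L = -8 + 4 L^{2}$)
$s{\left(z \right)} = \frac{1}{392 + z}$ ($s{\left(z \right)} = \frac{1}{z - \left(8 - 4 \cdot 10^{2}\right)} = \frac{1}{z + \left(-8 + 4 \cdot 100\right)} = \frac{1}{z + \left(-8 + 400\right)} = \frac{1}{z + 392} = \frac{1}{392 + z}$)
$\frac{1}{- s{\left(O \right)} - 72593} = \frac{1}{- \frac{1}{392 - 163} - 72593} = \frac{1}{- \frac{1}{229} - 72593} = \frac{1}{- \frac{16623798}{229}} = - \frac{229}{16623798}$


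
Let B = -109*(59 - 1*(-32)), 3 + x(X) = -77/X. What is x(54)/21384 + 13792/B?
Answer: -15928489553/11453826384 ≈ -1.3907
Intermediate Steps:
x(X) = -3 - 77/X
B = -9919 (B = -109*(59 + 32) = -109*91 = -9919)
x(54)/21384 + 13792/B = (-3 - 77/54)/21384 + 13792/(-9919) = (-3 - 77*1/54)*(1/21384) + 13792*(-1/9919) = (-3 - 77/54)*(1/21384) - 13792/9919 = -239/54*1/21384 - 13792/9919 = -239/1154736 - 13792/9919 = -15928489553/11453826384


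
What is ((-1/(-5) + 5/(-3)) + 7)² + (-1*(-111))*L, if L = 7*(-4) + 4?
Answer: -592511/225 ≈ -2633.4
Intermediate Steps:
L = -24 (L = -28 + 4 = -24)
((-1/(-5) + 5/(-3)) + 7)² + (-1*(-111))*L = ((-1/(-5) + 5/(-3)) + 7)² - 1*(-111)*(-24) = ((-1*(-⅕) + 5*(-⅓)) + 7)² + 111*(-24) = ((⅕ - 5/3) + 7)² - 2664 = (-22/15 + 7)² - 2664 = (83/15)² - 2664 = 6889/225 - 2664 = -592511/225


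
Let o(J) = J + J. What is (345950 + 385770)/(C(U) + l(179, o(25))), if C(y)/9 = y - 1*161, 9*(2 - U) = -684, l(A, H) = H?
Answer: -731720/697 ≈ -1049.8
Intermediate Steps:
o(J) = 2*J
U = 78 (U = 2 - 1/9*(-684) = 2 + 76 = 78)
C(y) = -1449 + 9*y (C(y) = 9*(y - 1*161) = 9*(y - 161) = 9*(-161 + y) = -1449 + 9*y)
(345950 + 385770)/(C(U) + l(179, o(25))) = (345950 + 385770)/((-1449 + 9*78) + 2*25) = 731720/((-1449 + 702) + 50) = 731720/(-747 + 50) = 731720/(-697) = 731720*(-1/697) = -731720/697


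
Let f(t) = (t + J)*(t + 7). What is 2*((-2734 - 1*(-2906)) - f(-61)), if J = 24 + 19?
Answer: -1600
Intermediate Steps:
J = 43
f(t) = (7 + t)*(43 + t) (f(t) = (t + 43)*(t + 7) = (43 + t)*(7 + t) = (7 + t)*(43 + t))
2*((-2734 - 1*(-2906)) - f(-61)) = 2*((-2734 - 1*(-2906)) - (301 + (-61)**2 + 50*(-61))) = 2*((-2734 + 2906) - (301 + 3721 - 3050)) = 2*(172 - 1*972) = 2*(172 - 972) = 2*(-800) = -1600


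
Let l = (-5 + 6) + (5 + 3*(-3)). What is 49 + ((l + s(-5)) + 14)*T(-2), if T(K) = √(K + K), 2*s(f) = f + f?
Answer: 49 + 12*I ≈ 49.0 + 12.0*I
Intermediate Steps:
s(f) = f (s(f) = (f + f)/2 = (2*f)/2 = f)
l = -3 (l = 1 + (5 - 9) = 1 - 4 = -3)
T(K) = √2*√K (T(K) = √(2*K) = √2*√K)
49 + ((l + s(-5)) + 14)*T(-2) = 49 + ((-3 - 5) + 14)*(√2*√(-2)) = 49 + (-8 + 14)*(√2*(I*√2)) = 49 + 6*(2*I) = 49 + 12*I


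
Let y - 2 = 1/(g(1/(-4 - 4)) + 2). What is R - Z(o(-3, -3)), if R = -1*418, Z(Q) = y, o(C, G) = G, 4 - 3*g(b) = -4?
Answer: -5883/14 ≈ -420.21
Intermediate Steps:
g(b) = 8/3 (g(b) = 4/3 - 1/3*(-4) = 4/3 + 4/3 = 8/3)
y = 31/14 (y = 2 + 1/(8/3 + 2) = 2 + 1/(14/3) = 2 + 3/14 = 31/14 ≈ 2.2143)
Z(Q) = 31/14
R = -418
R - Z(o(-3, -3)) = -418 - 1*31/14 = -418 - 31/14 = -5883/14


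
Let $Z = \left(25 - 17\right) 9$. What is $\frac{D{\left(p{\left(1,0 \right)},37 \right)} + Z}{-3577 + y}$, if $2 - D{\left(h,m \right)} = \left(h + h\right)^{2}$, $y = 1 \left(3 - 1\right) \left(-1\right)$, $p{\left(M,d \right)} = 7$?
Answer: $\frac{122}{3579} \approx 0.034088$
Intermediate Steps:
$Z = 72$ ($Z = 8 \cdot 9 = 72$)
$y = -2$ ($y = 1 \cdot 2 \left(-1\right) = 2 \left(-1\right) = -2$)
$D{\left(h,m \right)} = 2 - 4 h^{2}$ ($D{\left(h,m \right)} = 2 - \left(h + h\right)^{2} = 2 - \left(2 h\right)^{2} = 2 - 4 h^{2}$)
$\frac{D{\left(p{\left(1,0 \right)},37 \right)} + Z}{-3577 + y} = \frac{\left(2 - 4 \cdot 7^{2}\right) + 72}{-3577 - 2} = \frac{\left(2 - 196\right) + 72}{-3579} = \left(\left(2 - 196\right) + 72\right) \left(- \frac{1}{3579}\right) = \left(-194 + 72\right) \left(- \frac{1}{3579}\right) = \left(-122\right) \left(- \frac{1}{3579}\right) = \frac{122}{3579}$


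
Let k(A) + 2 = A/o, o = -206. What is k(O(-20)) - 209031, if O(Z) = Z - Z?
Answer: -209033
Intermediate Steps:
O(Z) = 0
k(A) = -2 - A/206 (k(A) = -2 + A/(-206) = -2 + A*(-1/206) = -2 - A/206)
k(O(-20)) - 209031 = (-2 - 1/206*0) - 209031 = (-2 + 0) - 209031 = -2 - 209031 = -209033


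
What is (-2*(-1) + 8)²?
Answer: 100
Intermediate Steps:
(-2*(-1) + 8)² = (2 + 8)² = 10² = 100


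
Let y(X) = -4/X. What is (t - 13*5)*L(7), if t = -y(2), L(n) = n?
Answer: -441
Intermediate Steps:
t = 2 (t = -(-4)/2 = -1*(-2) = 2)
(t - 13*5)*L(7) = (2 - 13*5)*7 = (2 - 65)*7 = -63*7 = -441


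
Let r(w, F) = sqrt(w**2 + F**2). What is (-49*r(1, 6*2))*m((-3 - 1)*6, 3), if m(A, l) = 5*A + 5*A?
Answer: 11760*sqrt(145) ≈ 1.4161e+5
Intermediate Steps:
m(A, l) = 10*A
r(w, F) = sqrt(F**2 + w**2)
(-49*r(1, 6*2))*m((-3 - 1)*6, 3) = (-49*sqrt((6*2)**2 + 1**2))*(10*((-3 - 1)*6)) = (-49*sqrt(12**2 + 1))*(10*(-4*6)) = (-49*sqrt(144 + 1))*(10*(-24)) = -49*sqrt(145)*(-240) = 11760*sqrt(145)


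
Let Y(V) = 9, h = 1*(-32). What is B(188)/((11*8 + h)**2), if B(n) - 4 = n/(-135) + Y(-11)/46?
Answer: 17407/19474560 ≈ 0.00089383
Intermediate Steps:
h = -32
B(n) = 193/46 - n/135 (B(n) = 4 + (n/(-135) + 9/46) = 4 + (n*(-1/135) + 9*(1/46)) = 4 + (-n/135 + 9/46) = 4 + (9/46 - n/135) = 193/46 - n/135)
B(188)/((11*8 + h)**2) = (193/46 - 1/135*188)/((11*8 - 32)**2) = (193/46 - 188/135)/((88 - 32)**2) = 17407/(6210*(56**2)) = (17407/6210)/3136 = (17407/6210)*(1/3136) = 17407/19474560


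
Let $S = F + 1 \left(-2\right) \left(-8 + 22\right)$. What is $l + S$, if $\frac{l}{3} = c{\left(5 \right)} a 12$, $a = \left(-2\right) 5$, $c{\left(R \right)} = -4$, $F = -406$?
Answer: $1006$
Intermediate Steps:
$a = -10$
$l = 1440$ ($l = 3 \left(-4\right) \left(-10\right) 12 = 3 \cdot 40 \cdot 12 = 3 \cdot 480 = 1440$)
$S = -434$ ($S = -406 + 1 \left(-2\right) \left(-8 + 22\right) = -406 - 28 = -434$)
$l + S = 1440 - 434 = 1006$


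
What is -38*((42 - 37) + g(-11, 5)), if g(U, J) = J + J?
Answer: -570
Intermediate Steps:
g(U, J) = 2*J
-38*((42 - 37) + g(-11, 5)) = -38*((42 - 37) + 2*5) = -38*(5 + 10) = -38*15 = -570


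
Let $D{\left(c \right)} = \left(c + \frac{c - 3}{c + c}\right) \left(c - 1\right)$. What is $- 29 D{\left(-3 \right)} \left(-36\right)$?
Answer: $8352$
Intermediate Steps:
$D{\left(c \right)} = \left(-1 + c\right) \left(c + \frac{-3 + c}{2 c}\right)$ ($D{\left(c \right)} = \left(c + \frac{-3 + c}{2 c}\right) \left(-1 + c\right) = \left(-1 + c\right) \left(c + \frac{-3 + c}{2 c}\right)$)
$- 29 D{\left(-3 \right)} \left(-36\right) = - 29 \left(-2 + \left(-3\right)^{2} - - \frac{3}{2} + \frac{3}{2 \left(-3\right)}\right) \left(-36\right) = - 29 \left(-2 + 9 + \frac{3}{2} + \frac{3}{2} \left(- \frac{1}{3}\right)\right) \left(-36\right) = - 29 \left(-2 + 9 + \frac{3}{2} - \frac{1}{2}\right) \left(-36\right) = \left(-29\right) 8 \left(-36\right) = \left(-232\right) \left(-36\right) = 8352$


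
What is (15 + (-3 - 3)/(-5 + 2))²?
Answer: 289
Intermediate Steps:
(15 + (-3 - 3)/(-5 + 2))² = (15 - 6/(-3))² = (15 - 6*(-⅓))² = (15 + 2)² = 17² = 289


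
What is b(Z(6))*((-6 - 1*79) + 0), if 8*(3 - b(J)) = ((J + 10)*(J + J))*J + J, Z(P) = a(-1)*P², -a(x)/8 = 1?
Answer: -489994995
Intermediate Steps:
a(x) = -8 (a(x) = -8*1 = -8)
Z(P) = -8*P²
b(J) = 3 - J/8 - J²*(10 + J)/4 (b(J) = 3 - (((J + 10)*(J + J))*J + J)/8 = 3 - (((10 + J)*(2*J))*J + J)/8 = 3 - ((2*J*(10 + J))*J + J)/8 = 3 - (2*J²*(10 + J) + J)/8 = 3 - (J + 2*J²*(10 + J))/8 = 3 + (-J/8 - J²*(10 + J)/4) = 3 - J/8 - J²*(10 + J)/4)
b(Z(6))*((-6 - 1*79) + 0) = (3 - 5*(-8*6²)²/2 - (-8*6²)³/4 - (-1)*6²)*((-6 - 1*79) + 0) = (3 - 5*(-8*36)²/2 - (-8*36)³/4 - (-1)*36)*((-6 - 79) + 0) = (3 - 5/2*(-288)² - ¼*(-288)³ - ⅛*(-288))*(-85 + 0) = (3 - 5/2*82944 - ¼*(-23887872) + 36)*(-85) = (3 - 207360 + 5971968 + 36)*(-85) = 5764647*(-85) = -489994995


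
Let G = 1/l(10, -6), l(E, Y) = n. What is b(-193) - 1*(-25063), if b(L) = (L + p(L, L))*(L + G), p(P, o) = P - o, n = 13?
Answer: 809863/13 ≈ 62297.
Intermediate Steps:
l(E, Y) = 13
G = 1/13 ≈ 0.076923
b(L) = L*(1/13 + L) (b(L) = (L + (L - L))*(L + 1/13) = (L + 0)*(1/13 + L) = L*(1/13 + L))
b(-193) - 1*(-25063) = -193*(1/13 - 193) - 1*(-25063) = -193*(-2508/13) + 25063 = 484044/13 + 25063 = 809863/13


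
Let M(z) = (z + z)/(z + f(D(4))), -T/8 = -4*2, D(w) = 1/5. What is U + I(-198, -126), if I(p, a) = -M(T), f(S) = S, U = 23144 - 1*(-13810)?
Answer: 11861594/321 ≈ 36952.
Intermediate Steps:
U = 36954 (U = 23144 + 13810 = 36954)
D(w) = ⅕
T = 64 (T = -(-32)*2 = -8*(-8) = 64)
M(z) = 2*z/(⅕ + z) (M(z) = (z + z)/(z + ⅕) = (2*z)/(⅕ + z) = 2*z/(⅕ + z))
I(p, a) = -640/321 (I(p, a) = -10*64/(1 + 5*64) = -10*64/(1 + 320) = -10*64/321 = -1*640/321 = -640/321)
U + I(-198, -126) = 36954 - 640/321 = 11861594/321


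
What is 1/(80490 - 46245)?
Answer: 1/34245 ≈ 2.9201e-5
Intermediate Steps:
1/(80490 - 46245) = 1/34245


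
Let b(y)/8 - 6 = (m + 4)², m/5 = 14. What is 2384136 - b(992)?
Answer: 2340280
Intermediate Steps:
m = 70 (m = 5*14 = 70)
b(y) = 43856 (b(y) = 48 + 8*(70 + 4)² = 48 + 8*74² = 48 + 8*5476 = 48 + 43808 = 43856)
2384136 - b(992) = 2384136 - 1*43856 = 2384136 - 43856 = 2340280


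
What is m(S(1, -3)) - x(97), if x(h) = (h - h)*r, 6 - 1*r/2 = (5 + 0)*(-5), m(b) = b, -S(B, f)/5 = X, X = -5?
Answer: 25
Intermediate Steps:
S(B, f) = 25 (S(B, f) = -5*(-5) = 25)
r = 62 (r = 12 - 2*(5 + 0)*(-5) = 12 - 10*(-5) = 12 - 2*(-25) = 12 + 50 = 62)
x(h) = 0 (x(h) = (h - h)*62 = 0*62 = 0)
m(S(1, -3)) - x(97) = 25 - 1*0 = 25 + 0 = 25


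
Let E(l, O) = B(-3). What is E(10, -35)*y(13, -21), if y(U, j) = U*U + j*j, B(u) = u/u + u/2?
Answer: -305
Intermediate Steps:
B(u) = 1 + u/2 (B(u) = 1 + u*(½) = 1 + u/2)
E(l, O) = -½ (E(l, O) = 1 + (½)*(-3) = 1 - 3/2 = -½)
y(U, j) = U² + j²
E(10, -35)*y(13, -21) = -(13² + (-21)²)/2 = -(169 + 441)/2 = -½*610 = -305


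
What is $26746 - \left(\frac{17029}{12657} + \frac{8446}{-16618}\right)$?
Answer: $\frac{2812708886248}{105167013} \approx 26745.0$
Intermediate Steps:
$26746 - \left(\frac{17029}{12657} + \frac{8446}{-16618}\right) = 26746 - \left(17029 \cdot \frac{1}{12657} + 8446 \left(- \frac{1}{16618}\right)\right) = 26746 - \left(\frac{17029}{12657} - \frac{4223}{8309}\right) = 26746 - \frac{88043450}{105167013} = \frac{2812708886248}{105167013}$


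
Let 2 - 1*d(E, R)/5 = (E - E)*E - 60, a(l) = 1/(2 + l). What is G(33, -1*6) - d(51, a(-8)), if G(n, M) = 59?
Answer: -251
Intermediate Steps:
d(E, R) = 310 (d(E, R) = 10 - 5*((E - E)*E - 60) = 10 - 5*(0*E - 60) = 10 - 5*(0 - 60) = 10 - 5*(-60) = 10 + 300 = 310)
G(33, -1*6) - d(51, a(-8)) = 59 - 1*310 = 59 - 310 = -251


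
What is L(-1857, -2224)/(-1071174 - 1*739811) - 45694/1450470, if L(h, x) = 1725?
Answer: -8525320934/262677941295 ≈ -0.032455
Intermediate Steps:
L(-1857, -2224)/(-1071174 - 1*739811) - 45694/1450470 = 1725/(-1071174 - 1*739811) - 45694/1450470 = 1725/(-1071174 - 739811) - 45694*1/1450470 = 1725/(-1810985) - 22847/725235 = 1725*(-1/1810985) - 22847/725235 = -345/362197 - 22847/725235 = -8525320934/262677941295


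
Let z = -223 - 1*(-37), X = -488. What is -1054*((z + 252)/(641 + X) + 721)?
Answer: -2281166/3 ≈ -7.6039e+5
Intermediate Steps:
z = -186 (z = -223 + 37 = -186)
-1054*((z + 252)/(641 + X) + 721) = -1054*((-186 + 252)/(641 - 488) + 721) = -1054*(66/153 + 721) = -1054*(66*(1/153) + 721) = -1054*(22/51 + 721) = -1054*36793/51 = -1*2281166/3 = -2281166/3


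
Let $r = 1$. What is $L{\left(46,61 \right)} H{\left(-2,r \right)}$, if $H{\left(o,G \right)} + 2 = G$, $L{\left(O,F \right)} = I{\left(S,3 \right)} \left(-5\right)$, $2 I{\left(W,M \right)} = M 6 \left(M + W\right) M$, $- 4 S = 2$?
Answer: $\frac{675}{2} \approx 337.5$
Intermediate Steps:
$S = - \frac{1}{2}$ ($S = \left(- \frac{1}{4}\right) 2 = - \frac{1}{2} \approx -0.5$)
$I{\left(W,M \right)} = 3 M^{2} \left(M + W\right)$ ($I{\left(W,M \right)} = \frac{M 6 \left(M + W\right) M}{2} = \frac{6 M M \left(M + W\right)}{2} = \frac{6 M^{2} \left(M + W\right)}{2} = 3 M^{2} \left(M + W\right)$)
$L{\left(O,F \right)} = - \frac{675}{2}$ ($L{\left(O,F \right)} = 3 \cdot 3^{2} \left(3 - \frac{1}{2}\right) \left(-5\right) = 3 \cdot 9 \cdot \frac{5}{2} \left(-5\right) = \frac{135}{2} \left(-5\right) = - \frac{675}{2}$)
$H{\left(o,G \right)} = -2 + G$
$L{\left(46,61 \right)} H{\left(-2,r \right)} = - \frac{675 \left(-2 + 1\right)}{2} = \left(- \frac{675}{2}\right) \left(-1\right) = \frac{675}{2}$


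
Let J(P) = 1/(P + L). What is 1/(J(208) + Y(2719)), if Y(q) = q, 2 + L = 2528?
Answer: 2734/7433747 ≈ 0.00036778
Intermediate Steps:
L = 2526 (L = -2 + 2528 = 2526)
J(P) = 1/(2526 + P) (J(P) = 1/(P + 2526) = 1/(2526 + P))
1/(J(208) + Y(2719)) = 1/(1/(2526 + 208) + 2719) = 1/(1/2734 + 2719) = 1/(7433747/2734) = 2734/7433747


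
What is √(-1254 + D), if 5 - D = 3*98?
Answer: I*√1543 ≈ 39.281*I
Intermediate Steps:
D = -289 (D = 5 - 3*98 = 5 - 1*294 = 5 - 294 = -289)
√(-1254 + D) = √(-1254 - 289) = √(-1543) = I*√1543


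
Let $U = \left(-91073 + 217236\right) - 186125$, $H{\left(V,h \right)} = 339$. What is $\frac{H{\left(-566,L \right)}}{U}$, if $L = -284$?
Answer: $- \frac{339}{59962} \approx -0.0056536$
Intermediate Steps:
$U = -59962$ ($U = 126163 - 186125 = -59962$)
$\frac{H{\left(-566,L \right)}}{U} = \frac{339}{-59962} = 339 \left(- \frac{1}{59962}\right) = - \frac{339}{59962}$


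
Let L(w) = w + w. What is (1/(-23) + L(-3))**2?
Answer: 19321/529 ≈ 36.524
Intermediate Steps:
L(w) = 2*w
(1/(-23) + L(-3))**2 = (1/(-23) + 2*(-3))**2 = (-1/23 - 6)**2 = (-139/23)**2 = 19321/529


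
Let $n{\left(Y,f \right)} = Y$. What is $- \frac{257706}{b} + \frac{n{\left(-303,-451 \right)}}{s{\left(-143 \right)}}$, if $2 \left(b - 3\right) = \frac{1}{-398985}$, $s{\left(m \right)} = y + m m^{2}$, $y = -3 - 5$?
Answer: $- \frac{85905773824648839}{1000043515205} \approx -85902.0$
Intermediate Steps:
$y = -8$ ($y = -3 - 5 = -8$)
$s{\left(m \right)} = -8 + m^{3}$ ($s{\left(m \right)} = -8 + m m^{2} = -8 + m^{3}$)
$b = \frac{2393909}{797970}$ ($b = 3 + \frac{1}{2 \left(-398985\right)} = 3 + \frac{1}{2} \left(- \frac{1}{398985}\right) = 3 - \frac{1}{797970} = \frac{2393909}{797970} \approx 3.0$)
$- \frac{257706}{b} + \frac{n{\left(-303,-451 \right)}}{s{\left(-143 \right)}} = - \frac{257706}{\frac{2393909}{797970}} - \frac{303}{-8 + \left(-143\right)^{3}} = \left(-257706\right) \frac{797970}{2393909} - \frac{303}{-8 - 2924207} = - \frac{205641656820}{2393909} - \frac{303}{-2924215} = - \frac{205641656820}{2393909} - - \frac{303}{2924215} = - \frac{205641656820}{2393909} + \frac{303}{2924215} = - \frac{85905773824648839}{1000043515205}$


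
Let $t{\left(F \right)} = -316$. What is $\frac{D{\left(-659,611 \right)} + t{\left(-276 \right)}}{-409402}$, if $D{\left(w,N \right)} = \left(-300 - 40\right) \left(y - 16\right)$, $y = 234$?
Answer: $\frac{37218}{204701} \approx 0.18182$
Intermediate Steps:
$D{\left(w,N \right)} = -74120$ ($D{\left(w,N \right)} = \left(-300 - 40\right) \left(234 - 16\right) = \left(-340\right) 218 = -74120$)
$\frac{D{\left(-659,611 \right)} + t{\left(-276 \right)}}{-409402} = \frac{-74120 - 316}{-409402} = \left(-74436\right) \left(- \frac{1}{409402}\right) = \frac{37218}{204701}$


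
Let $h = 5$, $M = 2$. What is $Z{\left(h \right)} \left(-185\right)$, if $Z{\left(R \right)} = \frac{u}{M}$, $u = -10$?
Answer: $925$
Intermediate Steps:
$Z{\left(R \right)} = -5$ ($Z{\left(R \right)} = - \frac{10}{2} = \left(-10\right) \frac{1}{2} = -5$)
$Z{\left(h \right)} \left(-185\right) = \left(-5\right) \left(-185\right) = 925$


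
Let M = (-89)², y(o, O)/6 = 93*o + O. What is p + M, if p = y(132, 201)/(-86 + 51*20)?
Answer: 3736538/467 ≈ 8001.1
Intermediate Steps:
y(o, O) = 6*O + 558*o (y(o, O) = 6*(93*o + O) = 6*(O + 93*o) = 6*O + 558*o)
M = 7921
p = 37431/467 (p = (6*201 + 558*132)/(-86 + 51*20) = (1206 + 73656)/(-86 + 1020) = 74862/934 = 74862*(1/934) = 37431/467 ≈ 80.152)
p + M = 37431/467 + 7921 = 3736538/467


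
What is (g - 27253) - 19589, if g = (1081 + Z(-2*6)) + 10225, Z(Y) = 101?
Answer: -35435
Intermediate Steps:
g = 11407 (g = (1081 + 101) + 10225 = 1182 + 10225 = 11407)
(g - 27253) - 19589 = (11407 - 27253) - 19589 = -15846 - 19589 = -35435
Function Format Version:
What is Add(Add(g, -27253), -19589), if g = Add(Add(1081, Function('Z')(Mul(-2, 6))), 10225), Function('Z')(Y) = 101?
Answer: -35435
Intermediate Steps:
g = 11407 (g = Add(Add(1081, 101), 10225) = Add(1182, 10225) = 11407)
Add(Add(g, -27253), -19589) = Add(Add(11407, -27253), -19589) = Add(-15846, -19589) = -35435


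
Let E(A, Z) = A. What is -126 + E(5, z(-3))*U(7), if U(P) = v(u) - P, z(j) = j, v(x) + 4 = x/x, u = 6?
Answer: -176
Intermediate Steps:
v(x) = -3 (v(x) = -4 + x/x = -4 + 1 = -3)
U(P) = -3 - P
-126 + E(5, z(-3))*U(7) = -126 + 5*(-3 - 1*7) = -126 + 5*(-3 - 7) = -126 + 5*(-10) = -126 - 50 = -176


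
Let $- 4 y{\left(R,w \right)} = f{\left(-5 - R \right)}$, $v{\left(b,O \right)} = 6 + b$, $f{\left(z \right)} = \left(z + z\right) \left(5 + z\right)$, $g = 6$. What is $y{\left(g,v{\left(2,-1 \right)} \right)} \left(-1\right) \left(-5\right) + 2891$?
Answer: $2726$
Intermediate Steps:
$f{\left(z \right)} = 2 z \left(5 + z\right)$
$y{\left(R,w \right)} = \frac{R \left(-5 - R\right)}{2}$ ($y{\left(R,w \right)} = - \frac{2 \left(-5 - R\right) \left(5 - \left(5 + R\right)\right)}{4} = - \frac{2 \left(-5 - R\right) \left(- R\right)}{4} = - \frac{\left(-2\right) R \left(-5 - R\right)}{4} = \frac{R \left(-5 - R\right)}{2}$)
$y{\left(g,v{\left(2,-1 \right)} \right)} \left(-1\right) \left(-5\right) + 2891 = \left(- \frac{1}{2}\right) 6 \left(5 + 6\right) \left(-1\right) \left(-5\right) + 2891 = \left(- \frac{1}{2}\right) 6 \cdot 11 \left(-1\right) \left(-5\right) + 2891 = \left(-33\right) \left(-1\right) \left(-5\right) + 2891 = 33 \left(-5\right) + 2891 = -165 + 2891 = 2726$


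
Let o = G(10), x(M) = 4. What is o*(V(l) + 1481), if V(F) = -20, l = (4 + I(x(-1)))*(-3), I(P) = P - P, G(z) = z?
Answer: 14610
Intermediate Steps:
I(P) = 0
l = -12 (l = (4 + 0)*(-3) = 4*(-3) = -12)
o = 10
o*(V(l) + 1481) = 10*(-20 + 1481) = 10*1461 = 14610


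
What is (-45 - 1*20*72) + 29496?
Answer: 28011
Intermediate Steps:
(-45 - 1*20*72) + 29496 = (-45 - 20*72) + 29496 = (-45 - 1440) + 29496 = -1485 + 29496 = 28011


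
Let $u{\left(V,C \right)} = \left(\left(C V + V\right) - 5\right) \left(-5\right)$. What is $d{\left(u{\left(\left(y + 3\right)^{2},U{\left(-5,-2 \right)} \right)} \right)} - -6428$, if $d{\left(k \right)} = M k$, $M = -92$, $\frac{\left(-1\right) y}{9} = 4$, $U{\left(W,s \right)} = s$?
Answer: $-496812$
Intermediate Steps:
$y = -36$ ($y = \left(-9\right) 4 = -36$)
$u{\left(V,C \right)} = 25 - 5 V - 5 C V$ ($u{\left(V,C \right)} = \left(\left(V + C V\right) - 5\right) \left(-5\right) = \left(-5 + V + C V\right) \left(-5\right) = 25 - 5 V - 5 C V$)
$d{\left(k \right)} = - 92 k$
$d{\left(u{\left(\left(y + 3\right)^{2},U{\left(-5,-2 \right)} \right)} \right)} - -6428 = - 92 \left(25 - 5 \left(-36 + 3\right)^{2} - - 10 \left(-36 + 3\right)^{2}\right) - -6428 = - 92 \left(25 - 5 \left(-33\right)^{2} - - 10 \left(-33\right)^{2}\right) + 6428 = - 92 \left(25 - 5445 - \left(-10\right) 1089\right) + 6428 = - 92 \left(25 - 5445 + 10890\right) + 6428 = \left(-92\right) 5470 + 6428 = -503240 + 6428 = -496812$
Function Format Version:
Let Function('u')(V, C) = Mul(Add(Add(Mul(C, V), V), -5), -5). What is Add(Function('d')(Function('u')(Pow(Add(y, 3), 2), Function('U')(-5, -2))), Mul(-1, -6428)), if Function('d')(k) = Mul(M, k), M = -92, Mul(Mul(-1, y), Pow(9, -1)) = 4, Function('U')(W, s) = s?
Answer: -496812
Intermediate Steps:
y = -36 (y = Mul(-9, 4) = -36)
Function('u')(V, C) = Add(25, Mul(-5, V), Mul(-5, C, V)) (Function('u')(V, C) = Mul(Add(Add(V, Mul(C, V)), -5), -5) = Mul(Add(-5, V, Mul(C, V)), -5) = Add(25, Mul(-5, V), Mul(-5, C, V)))
Function('d')(k) = Mul(-92, k)
Add(Function('d')(Function('u')(Pow(Add(y, 3), 2), Function('U')(-5, -2))), Mul(-1, -6428)) = Add(Mul(-92, Add(25, Mul(-5, Pow(Add(-36, 3), 2)), Mul(-5, -2, Pow(Add(-36, 3), 2)))), Mul(-1, -6428)) = Add(Mul(-92, Add(25, Mul(-5, Pow(-33, 2)), Mul(-5, -2, Pow(-33, 2)))), 6428) = Add(Mul(-92, Add(25, Mul(-5, 1089), Mul(-5, -2, 1089))), 6428) = Add(Mul(-92, Add(25, -5445, 10890)), 6428) = Add(Mul(-92, 5470), 6428) = Add(-503240, 6428) = -496812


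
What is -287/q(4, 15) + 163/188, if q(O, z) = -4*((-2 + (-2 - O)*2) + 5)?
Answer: -6011/846 ≈ -7.1052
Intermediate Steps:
q(O, z) = 4 + 8*O (q(O, z) = -4*((-2 + (-4 - 2*O)) + 5) = -4*((-6 - 2*O) + 5) = -4*(-1 - 2*O) = 4 + 8*O)
-287/q(4, 15) + 163/188 = -287/(4 + 8*4) + 163/188 = -287/(4 + 32) + 163*(1/188) = -287/36 + 163/188 = -6011/846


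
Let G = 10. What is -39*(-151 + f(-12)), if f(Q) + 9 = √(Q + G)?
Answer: 6240 - 39*I*√2 ≈ 6240.0 - 55.154*I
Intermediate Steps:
f(Q) = -9 + √(10 + Q) (f(Q) = -9 + √(Q + 10) = -9 + √(10 + Q))
-39*(-151 + f(-12)) = -39*(-151 + (-9 + √(10 - 12))) = -39*(-151 + (-9 + √(-2))) = -39*(-151 + (-9 + I*√2)) = -39*(-160 + I*√2) = 6240 - 39*I*√2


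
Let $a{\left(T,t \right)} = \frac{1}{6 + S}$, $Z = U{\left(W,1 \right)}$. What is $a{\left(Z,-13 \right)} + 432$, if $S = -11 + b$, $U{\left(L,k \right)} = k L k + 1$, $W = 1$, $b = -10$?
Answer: $\frac{6479}{15} \approx 431.93$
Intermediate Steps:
$U{\left(L,k \right)} = 1 + L k^{2}$ ($U{\left(L,k \right)} = L k k + 1 = L k^{2} + 1 = 1 + L k^{2}$)
$Z = 2$ ($Z = 1 + 1 \cdot 1^{2} = 1 + 1 \cdot 1 = 1 + 1 = 2$)
$S = -21$ ($S = -11 - 10 = -21$)
$a{\left(T,t \right)} = - \frac{1}{15}$ ($a{\left(T,t \right)} = \frac{1}{6 - 21} = \frac{1}{-15} = - \frac{1}{15}$)
$a{\left(Z,-13 \right)} + 432 = - \frac{1}{15} + 432 = \frac{6479}{15}$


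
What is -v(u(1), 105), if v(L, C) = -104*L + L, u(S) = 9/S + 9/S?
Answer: 1854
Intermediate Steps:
u(S) = 18/S
v(L, C) = -103*L
-v(u(1), 105) = -(-103)*18/1 = -(-103)*18*1 = -(-103)*18 = -1*(-1854) = 1854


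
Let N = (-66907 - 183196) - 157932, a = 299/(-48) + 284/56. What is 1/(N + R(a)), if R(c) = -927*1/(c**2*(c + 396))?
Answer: -20075303107/8191461467207657 ≈ -2.4508e-6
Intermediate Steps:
a = -389/336 (a = 299*(-1/48) + 284*(1/56) = -299/48 + 71/14 = -389/336 ≈ -1.1577)
N = -408035 (N = -250103 - 157932 = -408035)
R(c) = -927/(c**2*(396 + c)) (R(c) = -927*1/(c**2*(396 + c)) = -927/(c**2*(396 + c)))
1/(N + R(a)) = 1/(-408035 - 927/((-389/336)**2*(396 - 389/336))) = 1/(-408035 - 927*112896/151321/132667/336) = 1/(-408035 - 927*112896/151321*336/132667) = 1/(-408035 - 35163942912/20075303107) = 1/(-8191461467207657/20075303107) = -20075303107/8191461467207657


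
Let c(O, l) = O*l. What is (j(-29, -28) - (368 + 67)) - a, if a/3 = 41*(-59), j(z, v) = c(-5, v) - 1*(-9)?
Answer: 6971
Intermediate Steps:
j(z, v) = 9 - 5*v (j(z, v) = -5*v - 1*(-9) = -5*v + 9 = 9 - 5*v)
a = -7257 (a = 3*(41*(-59)) = 3*(-2419) = -7257)
(j(-29, -28) - (368 + 67)) - a = ((9 - 5*(-28)) - (368 + 67)) - 1*(-7257) = ((9 + 140) - 1*435) + 7257 = (149 - 435) + 7257 = -286 + 7257 = 6971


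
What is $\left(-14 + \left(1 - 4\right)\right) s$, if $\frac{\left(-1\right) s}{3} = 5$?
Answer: $255$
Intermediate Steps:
$s = -15$ ($s = \left(-3\right) 5 = -15$)
$\left(-14 + \left(1 - 4\right)\right) s = \left(-14 + \left(1 - 4\right)\right) \left(-15\right) = \left(-14 - 3\right) \left(-15\right) = \left(-17\right) \left(-15\right) = 255$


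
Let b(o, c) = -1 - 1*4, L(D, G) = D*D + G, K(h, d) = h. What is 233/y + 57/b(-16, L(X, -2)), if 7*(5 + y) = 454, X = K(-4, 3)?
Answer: -15728/2095 ≈ -7.5074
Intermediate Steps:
X = -4
L(D, G) = G + D² (L(D, G) = D² + G = G + D²)
b(o, c) = -5 (b(o, c) = -1 - 4 = -5)
y = 419/7 (y = -5 + (⅐)*454 = -5 + 454/7 = 419/7 ≈ 59.857)
233/y + 57/b(-16, L(X, -2)) = 233/(419/7) + 57/(-5) = 233*(7/419) + 57*(-⅕) = 1631/419 - 57/5 = -15728/2095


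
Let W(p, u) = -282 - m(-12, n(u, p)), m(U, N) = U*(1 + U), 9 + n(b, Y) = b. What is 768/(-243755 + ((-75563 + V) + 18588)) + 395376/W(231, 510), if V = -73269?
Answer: -24645091096/25805931 ≈ -955.02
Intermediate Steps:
n(b, Y) = -9 + b
W(p, u) = -414 (W(p, u) = -282 - (-12)*(1 - 12) = -282 - (-12)*(-11) = -282 - 1*132 = -282 - 132 = -414)
768/(-243755 + ((-75563 + V) + 18588)) + 395376/W(231, 510) = 768/(-243755 + ((-75563 - 73269) + 18588)) + 395376/(-414) = 768/(-243755 + (-148832 + 18588)) + 395376*(-1/414) = 768/(-243755 - 130244) - 65896/69 = 768/(-373999) - 65896/69 = 768*(-1/373999) - 65896/69 = -768/373999 - 65896/69 = -24645091096/25805931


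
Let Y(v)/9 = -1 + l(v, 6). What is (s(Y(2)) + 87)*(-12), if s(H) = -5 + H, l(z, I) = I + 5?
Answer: -2064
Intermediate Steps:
l(z, I) = 5 + I
Y(v) = 90 (Y(v) = 9*(-1 + (5 + 6)) = 9*(-1 + 11) = 9*10 = 90)
(s(Y(2)) + 87)*(-12) = ((-5 + 90) + 87)*(-12) = (85 + 87)*(-12) = 172*(-12) = -2064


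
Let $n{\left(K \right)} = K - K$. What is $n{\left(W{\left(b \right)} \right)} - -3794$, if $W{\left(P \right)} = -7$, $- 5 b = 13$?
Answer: $3794$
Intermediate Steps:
$b = - \frac{13}{5}$ ($b = \left(- \frac{1}{5}\right) 13 = - \frac{13}{5} \approx -2.6$)
$n{\left(K \right)} = 0$
$n{\left(W{\left(b \right)} \right)} - -3794 = 0 - -3794 = 0 + 3794 = 3794$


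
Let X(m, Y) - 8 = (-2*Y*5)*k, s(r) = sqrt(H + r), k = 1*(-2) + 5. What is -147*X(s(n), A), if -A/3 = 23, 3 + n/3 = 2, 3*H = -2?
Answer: -305466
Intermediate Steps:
H = -2/3 (H = (1/3)*(-2) = -2/3 ≈ -0.66667)
n = -3 (n = -9 + 3*2 = -9 + 6 = -3)
k = 3 (k = -2 + 5 = 3)
A = -69 (A = -3*23 = -69)
s(r) = sqrt(-2/3 + r)
X(m, Y) = 8 - 30*Y (X(m, Y) = 8 + (-2*Y*5)*3 = 8 - 10*Y*3 = 8 - 30*Y)
-147*X(s(n), A) = -147*(8 - 30*(-69)) = -147*(8 + 2070) = -147*2078 = -305466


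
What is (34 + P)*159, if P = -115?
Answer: -12879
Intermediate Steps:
(34 + P)*159 = (34 - 115)*159 = -81*159 = -12879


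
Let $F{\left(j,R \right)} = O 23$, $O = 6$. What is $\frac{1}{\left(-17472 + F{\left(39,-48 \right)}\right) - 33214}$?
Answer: $- \frac{1}{50548} \approx -1.9783 \cdot 10^{-5}$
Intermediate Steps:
$F{\left(j,R \right)} = 138$ ($F{\left(j,R \right)} = 6 \cdot 23 = 138$)
$\frac{1}{\left(-17472 + F{\left(39,-48 \right)}\right) - 33214} = \frac{1}{\left(-17472 + 138\right) - 33214} = \frac{1}{-17334 - 33214} = \frac{1}{-50548} = - \frac{1}{50548}$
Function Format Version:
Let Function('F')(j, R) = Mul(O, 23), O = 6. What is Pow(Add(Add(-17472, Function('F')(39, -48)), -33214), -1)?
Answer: Rational(-1, 50548) ≈ -1.9783e-5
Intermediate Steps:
Function('F')(j, R) = 138 (Function('F')(j, R) = Mul(6, 23) = 138)
Pow(Add(Add(-17472, Function('F')(39, -48)), -33214), -1) = Pow(Add(Add(-17472, 138), -33214), -1) = Pow(Add(-17334, -33214), -1) = Pow(-50548, -1) = Rational(-1, 50548)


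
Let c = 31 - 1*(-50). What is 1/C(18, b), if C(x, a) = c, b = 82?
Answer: 1/81 ≈ 0.012346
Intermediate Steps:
c = 81 (c = 31 + 50 = 81)
C(x, a) = 81
1/C(18, b) = 1/81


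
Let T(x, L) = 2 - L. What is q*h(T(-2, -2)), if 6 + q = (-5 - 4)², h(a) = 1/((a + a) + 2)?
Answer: 15/2 ≈ 7.5000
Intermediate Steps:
h(a) = 1/(2 + 2*a) (h(a) = 1/(2*a + 2) = 1/(2 + 2*a))
q = 75 (q = -6 + (-5 - 4)² = -6 + (-9)² = -6 + 81 = 75)
q*h(T(-2, -2)) = 75*(1/(2*(1 + (2 - 1*(-2))))) = 75*(1/(2*(1 + (2 + 2)))) = 75*(1/(2*(1 + 4))) = 75*((½)/5) = 75*((½)*(⅕)) = 75*(⅒) = 15/2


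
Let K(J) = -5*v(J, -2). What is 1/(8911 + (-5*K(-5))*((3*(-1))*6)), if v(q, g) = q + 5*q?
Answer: 1/22411 ≈ 4.4621e-5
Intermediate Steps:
v(q, g) = 6*q
K(J) = -30*J
1/(8911 + (-5*K(-5))*((3*(-1))*6)) = 1/(8911 + (-(-150)*(-5))*((3*(-1))*6)) = 1/(8911 + (-5*150)*(-3*6)) = 1/(8911 - 750*(-18)) = 1/(8911 + 13500) = 1/22411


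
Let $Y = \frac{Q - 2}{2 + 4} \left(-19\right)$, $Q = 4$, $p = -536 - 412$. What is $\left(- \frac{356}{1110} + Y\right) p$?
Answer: $\frac{1166988}{185} \approx 6308.0$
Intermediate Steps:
$p = -948$
$Y = - \frac{19}{3}$ ($Y = \frac{4 - 2}{2 + 4} \left(-19\right) = \frac{2}{6} \left(-19\right) = 2 \cdot \frac{1}{6} \left(-19\right) = \frac{1}{3} \left(-19\right) = - \frac{19}{3} \approx -6.3333$)
$\left(- \frac{356}{1110} + Y\right) p = \left(- \frac{356}{1110} - \frac{19}{3}\right) \left(-948\right) = \left(\left(-1\right) \frac{178}{555} - \frac{19}{3}\right) \left(-948\right) = \left(- \frac{178}{555} - \frac{19}{3}\right) \left(-948\right) = \left(- \frac{1231}{185}\right) \left(-948\right) = \frac{1166988}{185}$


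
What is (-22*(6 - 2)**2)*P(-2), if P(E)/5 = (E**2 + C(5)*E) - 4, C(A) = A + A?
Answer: 35200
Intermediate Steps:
C(A) = 2*A
P(E) = -20 + 5*E**2 + 50*E (P(E) = 5*((E**2 + (2*5)*E) - 4) = 5*((E**2 + 10*E) - 4) = 5*(-4 + E**2 + 10*E) = -20 + 5*E**2 + 50*E)
(-22*(6 - 2)**2)*P(-2) = (-22*(6 - 2)**2)*(-20 + 5*(-2)**2 + 50*(-2)) = (-22*4**2)*(-20 + 5*4 - 100) = (-22*16)*(-20 + 20 - 100) = -352*(-100) = 35200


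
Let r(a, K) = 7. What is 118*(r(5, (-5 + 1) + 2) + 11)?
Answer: 2124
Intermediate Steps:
118*(r(5, (-5 + 1) + 2) + 11) = 118*(7 + 11) = 118*18 = 2124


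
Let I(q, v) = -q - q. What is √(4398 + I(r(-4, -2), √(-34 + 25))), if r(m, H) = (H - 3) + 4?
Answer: 20*√11 ≈ 66.333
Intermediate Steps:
r(m, H) = 1 + H (r(m, H) = (-3 + H) + 4 = 1 + H)
I(q, v) = -2*q
√(4398 + I(r(-4, -2), √(-34 + 25))) = √(4398 - 2*(1 - 2)) = √(4398 - 2*(-1)) = √(4398 + 2) = √4400 = 20*√11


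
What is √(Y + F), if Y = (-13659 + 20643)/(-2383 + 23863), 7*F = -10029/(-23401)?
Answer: 4*√947805/6265 ≈ 0.62158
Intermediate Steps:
F = 3/49 (F = (-10029/(-23401))/7 = (-10029*(-1/23401))/7 = (⅐)*(3/7) = 3/49 ≈ 0.061224)
Y = 291/895 (Y = 6984/21480 = 6984*(1/21480) = 291/895 ≈ 0.32514)
√(Y + F) = √(291/895 + 3/49) = √(16944/43855) = 4*√947805/6265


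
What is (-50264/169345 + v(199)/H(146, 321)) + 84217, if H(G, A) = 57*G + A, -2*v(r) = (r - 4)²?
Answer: 82173639889087/975765890 ≈ 84215.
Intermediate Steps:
v(r) = -(-4 + r)²/2 (v(r) = -(r - 4)²/2 = -(-4 + r)²/2)
H(G, A) = A + 57*G
(-50264/169345 + v(199)/H(146, 321)) + 84217 = (-50264/169345 + (-(-4 + 199)²/2)/(321 + 57*146)) + 84217 = (-50264*1/169345 + (-½*195²)/(321 + 8322)) + 84217 = (-50264/169345 - ½*38025/8643) + 84217 = (-50264/169345 - 38025/2*1/8643) + 84217 = (-50264/169345 - 12675/5762) + 84217 = -2436069043/975765890 + 84217 = 82173639889087/975765890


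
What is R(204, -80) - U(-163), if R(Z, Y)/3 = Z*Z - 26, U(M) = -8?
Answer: 124778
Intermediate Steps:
R(Z, Y) = -78 + 3*Z**2 (R(Z, Y) = 3*(Z*Z - 26) = 3*(Z**2 - 26) = 3*(-26 + Z**2) = -78 + 3*Z**2)
R(204, -80) - U(-163) = (-78 + 3*204**2) - 1*(-8) = (-78 + 3*41616) + 8 = (-78 + 124848) + 8 = 124770 + 8 = 124778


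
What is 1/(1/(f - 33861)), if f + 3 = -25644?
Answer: -59508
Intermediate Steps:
f = -25647 (f = -3 - 25644 = -25647)
1/(1/(f - 33861)) = 1/(1/(-25647 - 33861)) = 1/(1/(-59508)) = 1/(-1/59508) = -59508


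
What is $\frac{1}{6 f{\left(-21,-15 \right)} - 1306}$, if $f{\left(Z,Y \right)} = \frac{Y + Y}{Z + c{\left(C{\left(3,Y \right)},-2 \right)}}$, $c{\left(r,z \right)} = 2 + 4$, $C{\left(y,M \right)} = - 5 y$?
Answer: $- \frac{1}{1294} \approx -0.0007728$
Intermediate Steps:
$c{\left(r,z \right)} = 6$
$f{\left(Z,Y \right)} = \frac{2 Y}{6 + Z}$ ($f{\left(Z,Y \right)} = \frac{Y + Y}{Z + 6} = \frac{2 Y}{6 + Z}$)
$\frac{1}{6 f{\left(-21,-15 \right)} - 1306} = \frac{1}{6 \cdot 2 \left(-15\right) \frac{1}{6 - 21} - 1306} = \frac{1}{6 \cdot 2 \left(-15\right) \frac{1}{-15} - 1306} = \frac{1}{6 \cdot 2 \left(-15\right) \left(- \frac{1}{15}\right) - 1306} = \frac{1}{6 \cdot 2 - 1306} = \frac{1}{12 - 1306} = \frac{1}{-1294} = - \frac{1}{1294}$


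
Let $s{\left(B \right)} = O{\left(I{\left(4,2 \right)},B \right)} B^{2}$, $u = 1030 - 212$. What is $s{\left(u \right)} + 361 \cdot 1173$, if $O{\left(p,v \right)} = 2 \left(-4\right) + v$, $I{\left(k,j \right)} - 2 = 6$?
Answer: $542413893$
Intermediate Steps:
$I{\left(k,j \right)} = 8$ ($I{\left(k,j \right)} = 2 + 6 = 8$)
$u = 818$ ($u = 1030 - 212 = 818$)
$O{\left(p,v \right)} = -8 + v$
$s{\left(B \right)} = B^{2} \left(-8 + B\right)$ ($s{\left(B \right)} = \left(-8 + B\right) B^{2} = B^{2} \left(-8 + B\right)$)
$s{\left(u \right)} + 361 \cdot 1173 = 818^{2} \left(-8 + 818\right) + 361 \cdot 1173 = 669124 \cdot 810 + 423453 = 541990440 + 423453 = 542413893$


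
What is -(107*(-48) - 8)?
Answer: 5144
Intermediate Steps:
-(107*(-48) - 8) = -(-5136 - 8) = -1*(-5144) = 5144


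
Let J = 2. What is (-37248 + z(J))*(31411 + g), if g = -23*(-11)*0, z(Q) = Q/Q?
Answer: -1169965517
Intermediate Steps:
z(Q) = 1
g = 0 (g = 253*0 = 0)
(-37248 + z(J))*(31411 + g) = (-37248 + 1)*(31411 + 0) = -37247*31411 = -1169965517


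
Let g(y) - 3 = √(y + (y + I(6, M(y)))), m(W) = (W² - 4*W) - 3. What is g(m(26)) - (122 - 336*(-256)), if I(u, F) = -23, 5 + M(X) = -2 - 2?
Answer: -86135 + √1115 ≈ -86102.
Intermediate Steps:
M(X) = -9 (M(X) = -5 + (-2 - 2) = -5 - 4 = -9)
m(W) = -3 + W² - 4*W
g(y) = 3 + √(-23 + 2*y) (g(y) = 3 + √(y + (y - 23)) = 3 + √(y + (-23 + y)) = 3 + √(-23 + 2*y))
g(m(26)) - (122 - 336*(-256)) = (3 + √(-23 + 2*(-3 + 26² - 4*26))) - (122 - 336*(-256)) = (3 + √(-23 + 2*(-3 + 676 - 104))) - (122 + 86016) = (3 + √(-23 + 2*569)) - 1*86138 = (3 + √(-23 + 1138)) - 86138 = (3 + √1115) - 86138 = -86135 + √1115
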